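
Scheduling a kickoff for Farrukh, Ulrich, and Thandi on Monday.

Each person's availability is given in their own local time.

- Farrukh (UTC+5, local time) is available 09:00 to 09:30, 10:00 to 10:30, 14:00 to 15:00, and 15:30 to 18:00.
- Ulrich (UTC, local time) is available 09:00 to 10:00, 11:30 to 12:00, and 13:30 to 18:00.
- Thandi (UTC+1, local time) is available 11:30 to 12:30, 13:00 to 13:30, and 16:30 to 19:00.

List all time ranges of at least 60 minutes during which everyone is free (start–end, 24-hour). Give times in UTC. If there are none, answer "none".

none

Farrukh → UTC: 04:00–04:30, 05:00–05:30, 09:00–10:00, 10:30–13:00.
Ulrich → UTC: 09:00–10:00, 11:30–12:00, 13:30–18:00.
Thandi → UTC: 10:30–11:30, 12:00–12:30, 15:30–18:00.
Farrukh ∩ Ulrich: 09:00–10:00, 11:30–12:00.
Farrukh ∩ Ulrich ∩ Thandi: (none).
Windows ≥ 60 min: (none).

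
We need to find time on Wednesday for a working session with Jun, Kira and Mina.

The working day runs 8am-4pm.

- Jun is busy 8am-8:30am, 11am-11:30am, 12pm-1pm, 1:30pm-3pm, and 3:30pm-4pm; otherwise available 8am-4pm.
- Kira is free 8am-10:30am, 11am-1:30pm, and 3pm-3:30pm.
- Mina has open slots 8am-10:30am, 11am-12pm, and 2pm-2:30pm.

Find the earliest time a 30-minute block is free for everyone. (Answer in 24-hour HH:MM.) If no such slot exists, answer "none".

08:30

Jun free within 08:00–16:00: 08:30–11:00, 11:30–12:00, 13:00–13:30, 15:00–15:30.
Jun ∩ Kira: 08:30–10:30, 11:30–12:00, 13:00–13:30, 15:00–15:30.
Jun ∩ Kira ∩ Mina: 08:30–10:30, 11:30–12:00.
Windows ≥ 30 min: 08:30–10:30, 11:30–12:00.
Earliest such window starts at 08:30.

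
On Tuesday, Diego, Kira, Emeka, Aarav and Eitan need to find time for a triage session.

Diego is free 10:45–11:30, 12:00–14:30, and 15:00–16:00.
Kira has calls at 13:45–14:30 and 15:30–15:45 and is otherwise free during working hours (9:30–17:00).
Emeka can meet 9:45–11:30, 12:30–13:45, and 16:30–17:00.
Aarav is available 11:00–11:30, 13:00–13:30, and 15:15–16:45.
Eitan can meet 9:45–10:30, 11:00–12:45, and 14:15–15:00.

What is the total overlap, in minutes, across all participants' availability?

Kira free within 09:30–17:00: 09:30–13:45, 14:30–15:30, 15:45–17:00.
Diego ∩ Kira: 10:45–11:30, 12:00–13:45, 15:00–15:30, 15:45–16:00.
Diego ∩ Kira ∩ Emeka: 10:45–11:30, 12:30–13:45.
Diego ∩ Kira ∩ Emeka ∩ Aarav: 11:00–11:30, 13:00–13:30.
Diego ∩ Kira ∩ Emeka ∩ Aarav ∩ Eitan: 11:00–11:30.
Total common minutes: 30.

30 minutes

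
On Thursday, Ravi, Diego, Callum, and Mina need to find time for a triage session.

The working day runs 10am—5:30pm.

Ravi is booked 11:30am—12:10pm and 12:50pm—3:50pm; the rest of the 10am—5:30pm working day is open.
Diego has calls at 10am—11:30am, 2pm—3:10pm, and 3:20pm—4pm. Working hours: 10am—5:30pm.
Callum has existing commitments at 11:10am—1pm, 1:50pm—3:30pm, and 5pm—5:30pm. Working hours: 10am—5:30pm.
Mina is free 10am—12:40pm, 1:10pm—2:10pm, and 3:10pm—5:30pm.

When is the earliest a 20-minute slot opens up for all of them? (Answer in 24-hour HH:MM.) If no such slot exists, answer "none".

16:00

Ravi free within 10:00–17:30: 10:00–11:30, 12:10–12:50, 15:50–17:30.
Diego free within 10:00–17:30: 11:30–14:00, 15:10–15:20, 16:00–17:30.
Callum free within 10:00–17:30: 10:00–11:10, 13:00–13:50, 15:30–17:00.
Ravi ∩ Diego: 12:10–12:50, 16:00–17:30.
Ravi ∩ Diego ∩ Callum: 16:00–17:00.
Ravi ∩ Diego ∩ Callum ∩ Mina: 16:00–17:00.
Windows ≥ 20 min: 16:00–17:00.
Earliest such window starts at 16:00.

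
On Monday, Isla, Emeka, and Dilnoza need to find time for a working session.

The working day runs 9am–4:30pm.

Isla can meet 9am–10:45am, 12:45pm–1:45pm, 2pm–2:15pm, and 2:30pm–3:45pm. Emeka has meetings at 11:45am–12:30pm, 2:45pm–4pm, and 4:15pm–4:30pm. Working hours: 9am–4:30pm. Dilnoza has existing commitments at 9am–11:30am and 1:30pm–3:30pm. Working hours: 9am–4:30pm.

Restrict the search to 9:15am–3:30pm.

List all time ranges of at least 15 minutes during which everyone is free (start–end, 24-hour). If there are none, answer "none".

12:45–13:30

Emeka free within 09:00–16:30: 09:00–11:45, 12:30–14:45, 16:00–16:15.
Dilnoza free within 09:00–16:30: 11:30–13:30, 15:30–16:30.
Isla ∩ Emeka: 09:00–10:45, 12:45–13:45, 14:00–14:15, 14:30–14:45.
Isla ∩ Emeka ∩ Dilnoza: 12:45–13:30.
Restricted to 09:15–15:30: 12:45–13:30.
Windows ≥ 15 min: 12:45–13:30.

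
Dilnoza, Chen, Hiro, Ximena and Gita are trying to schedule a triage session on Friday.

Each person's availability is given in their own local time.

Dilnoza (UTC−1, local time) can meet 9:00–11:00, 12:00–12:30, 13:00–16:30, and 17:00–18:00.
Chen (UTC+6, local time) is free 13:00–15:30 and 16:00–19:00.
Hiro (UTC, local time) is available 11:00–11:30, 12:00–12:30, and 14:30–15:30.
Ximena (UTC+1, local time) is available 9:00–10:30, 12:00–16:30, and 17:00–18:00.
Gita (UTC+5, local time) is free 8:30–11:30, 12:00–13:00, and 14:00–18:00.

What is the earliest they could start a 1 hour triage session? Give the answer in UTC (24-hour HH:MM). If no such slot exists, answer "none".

none

Dilnoza → UTC: 10:00–12:00, 13:00–13:30, 14:00–17:30, 18:00–19:00.
Chen → UTC: 07:00–09:30, 10:00–13:00.
Hiro → UTC: 11:00–11:30, 12:00–12:30, 14:30–15:30.
Ximena → UTC: 08:00–09:30, 11:00–15:30, 16:00–17:00.
Gita → UTC: 03:30–06:30, 07:00–08:00, 09:00–13:00.
Dilnoza ∩ Chen: 10:00–12:00.
Dilnoza ∩ Chen ∩ Hiro: 11:00–11:30.
Dilnoza ∩ Chen ∩ Hiro ∩ Ximena: 11:00–11:30.
Dilnoza ∩ Chen ∩ Hiro ∩ Ximena ∩ Gita: 11:00–11:30.
Windows ≥ 60 min: (none).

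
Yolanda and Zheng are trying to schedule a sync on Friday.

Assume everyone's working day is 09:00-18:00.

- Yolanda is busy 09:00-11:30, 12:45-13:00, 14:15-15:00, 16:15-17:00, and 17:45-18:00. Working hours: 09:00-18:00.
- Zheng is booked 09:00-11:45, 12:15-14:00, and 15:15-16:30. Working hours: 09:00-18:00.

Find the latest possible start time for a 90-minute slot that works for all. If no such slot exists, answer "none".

none

Yolanda free within 09:00–18:00: 11:30–12:45, 13:00–14:15, 15:00–16:15, 17:00–17:45.
Zheng free within 09:00–18:00: 11:45–12:15, 14:00–15:15, 16:30–18:00.
Yolanda ∩ Zheng: 11:45–12:15, 14:00–14:15, 15:00–15:15, 17:00–17:45.
Windows ≥ 90 min: (none).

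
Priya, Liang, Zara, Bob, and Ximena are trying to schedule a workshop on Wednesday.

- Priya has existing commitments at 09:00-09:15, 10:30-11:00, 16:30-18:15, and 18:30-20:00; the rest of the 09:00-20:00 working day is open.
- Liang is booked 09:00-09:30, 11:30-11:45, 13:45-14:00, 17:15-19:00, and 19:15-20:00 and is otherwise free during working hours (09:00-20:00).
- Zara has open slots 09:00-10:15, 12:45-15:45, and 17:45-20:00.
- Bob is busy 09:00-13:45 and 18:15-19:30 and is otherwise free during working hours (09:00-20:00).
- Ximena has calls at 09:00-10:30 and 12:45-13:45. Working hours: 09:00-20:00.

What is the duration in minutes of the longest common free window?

Priya free within 09:00–20:00: 09:15–10:30, 11:00–16:30, 18:15–18:30.
Liang free within 09:00–20:00: 09:30–11:30, 11:45–13:45, 14:00–17:15, 19:00–19:15.
Bob free within 09:00–20:00: 13:45–18:15, 19:30–20:00.
Ximena free within 09:00–20:00: 10:30–12:45, 13:45–20:00.
Priya ∩ Liang: 09:30–10:30, 11:00–11:30, 11:45–13:45, 14:00–16:30.
Priya ∩ Liang ∩ Zara: 09:30–10:15, 12:45–13:45, 14:00–15:45.
Priya ∩ Liang ∩ Zara ∩ Bob: 14:00–15:45.
Priya ∩ Liang ∩ Zara ∩ Bob ∩ Ximena: 14:00–15:45.
Single common window of 105 minutes.

105 minutes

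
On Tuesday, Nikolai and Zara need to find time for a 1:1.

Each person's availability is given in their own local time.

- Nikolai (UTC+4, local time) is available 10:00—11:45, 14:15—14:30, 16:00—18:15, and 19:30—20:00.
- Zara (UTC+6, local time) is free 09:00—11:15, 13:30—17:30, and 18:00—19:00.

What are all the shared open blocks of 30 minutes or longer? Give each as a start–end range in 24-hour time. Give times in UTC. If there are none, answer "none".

12:00–13:00

Nikolai → UTC: 06:00–07:45, 10:15–10:30, 12:00–14:15, 15:30–16:00.
Zara → UTC: 03:00–05:15, 07:30–11:30, 12:00–13:00.
Nikolai ∩ Zara: 07:30–07:45, 10:15–10:30, 12:00–13:00.
Windows ≥ 30 min: 12:00–13:00.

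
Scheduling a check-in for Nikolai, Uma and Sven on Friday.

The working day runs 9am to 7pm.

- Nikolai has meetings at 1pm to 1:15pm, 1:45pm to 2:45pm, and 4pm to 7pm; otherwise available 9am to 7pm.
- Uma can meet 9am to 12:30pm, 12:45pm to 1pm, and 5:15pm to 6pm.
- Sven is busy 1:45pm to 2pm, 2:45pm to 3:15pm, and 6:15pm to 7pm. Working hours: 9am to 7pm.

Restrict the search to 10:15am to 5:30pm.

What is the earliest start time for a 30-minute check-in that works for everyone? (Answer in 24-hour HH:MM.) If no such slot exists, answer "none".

10:15

Nikolai free within 09:00–19:00: 09:00–13:00, 13:15–13:45, 14:45–16:00.
Sven free within 09:00–19:00: 09:00–13:45, 14:00–14:45, 15:15–18:15.
Nikolai ∩ Uma: 09:00–12:30, 12:45–13:00.
Nikolai ∩ Uma ∩ Sven: 09:00–12:30, 12:45–13:00.
Restricted to 10:15–17:30: 10:15–12:30, 12:45–13:00.
Windows ≥ 30 min: 10:15–12:30.
Earliest such window starts at 10:15.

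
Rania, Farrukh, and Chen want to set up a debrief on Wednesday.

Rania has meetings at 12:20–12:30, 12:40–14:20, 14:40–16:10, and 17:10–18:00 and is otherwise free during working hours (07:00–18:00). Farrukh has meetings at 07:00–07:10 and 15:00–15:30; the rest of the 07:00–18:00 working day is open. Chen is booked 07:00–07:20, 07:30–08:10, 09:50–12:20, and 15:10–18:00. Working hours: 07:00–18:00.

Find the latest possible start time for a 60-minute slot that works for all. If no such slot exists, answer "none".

08:50

Rania free within 07:00–18:00: 07:00–12:20, 12:30–12:40, 14:20–14:40, 16:10–17:10.
Farrukh free within 07:00–18:00: 07:10–15:00, 15:30–18:00.
Chen free within 07:00–18:00: 07:20–07:30, 08:10–09:50, 12:20–15:10.
Rania ∩ Farrukh: 07:10–12:20, 12:30–12:40, 14:20–14:40, 16:10–17:10.
Rania ∩ Farrukh ∩ Chen: 07:20–07:30, 08:10–09:50, 12:30–12:40, 14:20–14:40.
Windows ≥ 60 min: 08:10–09:50.
Latest start in the last window 08:10–09:50 is 09:50 − 60 min = 08:50.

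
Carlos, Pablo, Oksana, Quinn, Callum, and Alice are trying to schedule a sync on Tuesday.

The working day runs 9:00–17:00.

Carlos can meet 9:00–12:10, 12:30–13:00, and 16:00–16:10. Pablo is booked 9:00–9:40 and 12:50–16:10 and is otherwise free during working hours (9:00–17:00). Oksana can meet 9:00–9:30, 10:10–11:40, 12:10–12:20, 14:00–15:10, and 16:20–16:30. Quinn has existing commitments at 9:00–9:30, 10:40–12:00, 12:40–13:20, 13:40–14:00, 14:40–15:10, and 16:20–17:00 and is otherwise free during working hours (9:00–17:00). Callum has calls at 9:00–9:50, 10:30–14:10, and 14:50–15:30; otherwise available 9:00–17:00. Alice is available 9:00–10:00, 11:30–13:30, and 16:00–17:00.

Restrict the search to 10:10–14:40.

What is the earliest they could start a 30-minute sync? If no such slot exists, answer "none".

Pablo free within 09:00–17:00: 09:40–12:50, 16:10–17:00.
Quinn free within 09:00–17:00: 09:30–10:40, 12:00–12:40, 13:20–13:40, 14:00–14:40, 15:10–16:20.
Callum free within 09:00–17:00: 09:50–10:30, 14:10–14:50, 15:30–17:00.
Carlos ∩ Pablo: 09:40–12:10, 12:30–12:50.
Carlos ∩ Pablo ∩ Oksana: 10:10–11:40.
Carlos ∩ Pablo ∩ Oksana ∩ Quinn: 10:10–10:40.
Carlos ∩ Pablo ∩ Oksana ∩ Quinn ∩ Callum: 10:10–10:30.
Carlos ∩ Pablo ∩ Oksana ∩ Quinn ∩ Callum ∩ Alice: (none).
Restricted to 10:10–14:40: (none).
Windows ≥ 30 min: (none).

none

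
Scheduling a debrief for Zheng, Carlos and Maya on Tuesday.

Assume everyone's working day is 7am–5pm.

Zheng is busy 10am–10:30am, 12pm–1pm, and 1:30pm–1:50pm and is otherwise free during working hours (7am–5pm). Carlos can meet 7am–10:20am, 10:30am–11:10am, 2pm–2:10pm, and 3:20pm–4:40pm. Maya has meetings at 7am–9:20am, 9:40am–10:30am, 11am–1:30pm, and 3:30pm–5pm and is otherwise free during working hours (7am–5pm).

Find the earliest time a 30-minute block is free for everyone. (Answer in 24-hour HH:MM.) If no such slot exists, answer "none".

10:30

Zheng free within 07:00–17:00: 07:00–10:00, 10:30–12:00, 13:00–13:30, 13:50–17:00.
Maya free within 07:00–17:00: 09:20–09:40, 10:30–11:00, 13:30–15:30.
Zheng ∩ Carlos: 07:00–10:00, 10:30–11:10, 14:00–14:10, 15:20–16:40.
Zheng ∩ Carlos ∩ Maya: 09:20–09:40, 10:30–11:00, 14:00–14:10, 15:20–15:30.
Windows ≥ 30 min: 10:30–11:00.
Earliest such window starts at 10:30.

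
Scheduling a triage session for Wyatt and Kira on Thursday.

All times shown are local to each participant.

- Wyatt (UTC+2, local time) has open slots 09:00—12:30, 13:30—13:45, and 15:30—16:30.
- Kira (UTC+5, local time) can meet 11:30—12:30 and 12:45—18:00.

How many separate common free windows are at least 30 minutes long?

2

Wyatt → UTC: 07:00–10:30, 11:30–11:45, 13:30–14:30.
Kira → UTC: 06:30–07:30, 07:45–13:00.
Wyatt ∩ Kira: 07:00–07:30, 07:45–10:30, 11:30–11:45.
Windows ≥ 30 min: 07:00–07:30, 07:45–10:30.
That's 2 windows.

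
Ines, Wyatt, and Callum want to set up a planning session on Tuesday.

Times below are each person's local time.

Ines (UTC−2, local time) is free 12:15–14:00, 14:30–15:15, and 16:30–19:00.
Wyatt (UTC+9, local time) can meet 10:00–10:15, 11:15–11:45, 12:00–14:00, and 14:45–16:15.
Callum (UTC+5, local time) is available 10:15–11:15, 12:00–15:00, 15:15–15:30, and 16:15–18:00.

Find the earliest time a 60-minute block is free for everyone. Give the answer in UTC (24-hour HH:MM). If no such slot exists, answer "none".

Ines → UTC: 14:15–16:00, 16:30–17:15, 18:30–21:00.
Wyatt → UTC: 01:00–01:15, 02:15–02:45, 03:00–05:00, 05:45–07:15.
Callum → UTC: 05:15–06:15, 07:00–10:00, 10:15–10:30, 11:15–13:00.
Ines ∩ Wyatt: (none).
Ines ∩ Wyatt ∩ Callum: (none).
Windows ≥ 60 min: (none).

none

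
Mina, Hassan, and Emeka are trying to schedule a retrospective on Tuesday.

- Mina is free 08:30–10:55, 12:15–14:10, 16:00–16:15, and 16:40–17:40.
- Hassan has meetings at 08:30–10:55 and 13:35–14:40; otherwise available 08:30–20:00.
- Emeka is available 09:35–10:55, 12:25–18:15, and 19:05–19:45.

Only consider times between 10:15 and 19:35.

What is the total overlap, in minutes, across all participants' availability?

145 minutes

Hassan free within 08:30–20:00: 10:55–13:35, 14:40–20:00.
Mina ∩ Hassan: 12:15–13:35, 16:00–16:15, 16:40–17:40.
Mina ∩ Hassan ∩ Emeka: 12:25–13:35, 16:00–16:15, 16:40–17:40.
Restricted to 10:15–19:35: 12:25–13:35, 16:00–16:15, 16:40–17:40.
Total common minutes: 70 + 15 + 60 = 145.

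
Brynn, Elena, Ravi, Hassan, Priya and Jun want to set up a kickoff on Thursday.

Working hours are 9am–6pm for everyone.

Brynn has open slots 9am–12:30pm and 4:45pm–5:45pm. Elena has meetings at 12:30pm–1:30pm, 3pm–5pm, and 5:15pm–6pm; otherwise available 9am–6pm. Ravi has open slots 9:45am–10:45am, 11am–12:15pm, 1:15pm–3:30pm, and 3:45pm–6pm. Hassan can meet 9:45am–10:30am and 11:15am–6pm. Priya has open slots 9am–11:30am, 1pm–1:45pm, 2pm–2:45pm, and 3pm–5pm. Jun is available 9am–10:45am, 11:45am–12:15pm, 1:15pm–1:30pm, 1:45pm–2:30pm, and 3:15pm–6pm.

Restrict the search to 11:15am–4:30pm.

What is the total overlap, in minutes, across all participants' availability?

0 minutes

Elena free within 09:00–18:00: 09:00–12:30, 13:30–15:00, 17:00–17:15.
Brynn ∩ Elena: 09:00–12:30, 17:00–17:15.
Brynn ∩ Elena ∩ Ravi: 09:45–10:45, 11:00–12:15, 17:00–17:15.
Brynn ∩ Elena ∩ Ravi ∩ Hassan: 09:45–10:30, 11:15–12:15, 17:00–17:15.
Brynn ∩ Elena ∩ Ravi ∩ Hassan ∩ Priya: 09:45–10:30, 11:15–11:30.
Brynn ∩ Elena ∩ Ravi ∩ Hassan ∩ Priya ∩ Jun: 09:45–10:30.
Restricted to 11:15–16:30: (none).
Total common minutes: 0.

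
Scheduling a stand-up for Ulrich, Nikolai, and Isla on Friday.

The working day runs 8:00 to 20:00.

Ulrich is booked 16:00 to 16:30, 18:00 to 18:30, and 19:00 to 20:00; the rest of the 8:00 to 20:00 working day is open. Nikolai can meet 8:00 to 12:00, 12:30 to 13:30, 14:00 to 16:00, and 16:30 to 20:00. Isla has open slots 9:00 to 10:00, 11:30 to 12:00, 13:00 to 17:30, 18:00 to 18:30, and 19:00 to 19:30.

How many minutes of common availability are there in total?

Ulrich free within 08:00–20:00: 08:00–16:00, 16:30–18:00, 18:30–19:00.
Ulrich ∩ Nikolai: 08:00–12:00, 12:30–13:30, 14:00–16:00, 16:30–18:00, 18:30–19:00.
Ulrich ∩ Nikolai ∩ Isla: 09:00–10:00, 11:30–12:00, 13:00–13:30, 14:00–16:00, 16:30–17:30.
Total common minutes: 60 + 30 + 30 + 120 + 60 = 300.

300 minutes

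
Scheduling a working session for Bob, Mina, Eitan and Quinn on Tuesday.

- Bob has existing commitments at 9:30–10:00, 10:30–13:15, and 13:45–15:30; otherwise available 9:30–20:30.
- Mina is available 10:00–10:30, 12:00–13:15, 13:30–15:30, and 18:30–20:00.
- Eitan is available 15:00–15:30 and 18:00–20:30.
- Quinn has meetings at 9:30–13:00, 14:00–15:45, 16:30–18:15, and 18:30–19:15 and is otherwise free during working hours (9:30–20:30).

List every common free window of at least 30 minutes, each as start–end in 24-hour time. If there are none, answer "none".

Bob free within 09:30–20:30: 10:00–10:30, 13:15–13:45, 15:30–20:30.
Quinn free within 09:30–20:30: 13:00–14:00, 15:45–16:30, 18:15–18:30, 19:15–20:30.
Bob ∩ Mina: 10:00–10:30, 13:30–13:45, 18:30–20:00.
Bob ∩ Mina ∩ Eitan: 18:30–20:00.
Bob ∩ Mina ∩ Eitan ∩ Quinn: 19:15–20:00.
Windows ≥ 30 min: 19:15–20:00.

19:15–20:00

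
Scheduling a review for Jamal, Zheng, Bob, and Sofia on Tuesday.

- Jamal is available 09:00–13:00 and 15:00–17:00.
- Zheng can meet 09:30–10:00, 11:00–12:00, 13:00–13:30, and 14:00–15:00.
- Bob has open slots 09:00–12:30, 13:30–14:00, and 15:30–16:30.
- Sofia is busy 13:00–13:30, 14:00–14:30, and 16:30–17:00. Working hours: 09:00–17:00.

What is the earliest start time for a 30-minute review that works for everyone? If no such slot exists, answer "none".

09:30

Sofia free within 09:00–17:00: 09:00–13:00, 13:30–14:00, 14:30–16:30.
Jamal ∩ Zheng: 09:30–10:00, 11:00–12:00.
Jamal ∩ Zheng ∩ Bob: 09:30–10:00, 11:00–12:00.
Jamal ∩ Zheng ∩ Bob ∩ Sofia: 09:30–10:00, 11:00–12:00.
Windows ≥ 30 min: 09:30–10:00, 11:00–12:00.
Earliest such window starts at 09:30.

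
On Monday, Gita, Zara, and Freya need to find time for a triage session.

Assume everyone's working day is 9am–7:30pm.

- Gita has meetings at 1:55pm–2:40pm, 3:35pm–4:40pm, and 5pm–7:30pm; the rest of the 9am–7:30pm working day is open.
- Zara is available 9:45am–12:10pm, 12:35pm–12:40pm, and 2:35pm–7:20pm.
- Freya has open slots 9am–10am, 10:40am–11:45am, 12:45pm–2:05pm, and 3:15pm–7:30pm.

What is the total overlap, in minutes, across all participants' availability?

120 minutes

Gita free within 09:00–19:30: 09:00–13:55, 14:40–15:35, 16:40–17:00.
Gita ∩ Zara: 09:45–12:10, 12:35–12:40, 14:40–15:35, 16:40–17:00.
Gita ∩ Zara ∩ Freya: 09:45–10:00, 10:40–11:45, 15:15–15:35, 16:40–17:00.
Total common minutes: 15 + 65 + 20 + 20 = 120.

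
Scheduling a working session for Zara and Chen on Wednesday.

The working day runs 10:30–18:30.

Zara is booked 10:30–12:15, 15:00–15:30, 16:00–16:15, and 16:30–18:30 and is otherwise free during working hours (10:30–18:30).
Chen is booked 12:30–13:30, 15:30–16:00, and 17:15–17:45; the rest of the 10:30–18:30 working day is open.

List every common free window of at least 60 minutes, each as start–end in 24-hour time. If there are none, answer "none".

13:30–15:00

Zara free within 10:30–18:30: 12:15–15:00, 15:30–16:00, 16:15–16:30.
Chen free within 10:30–18:30: 10:30–12:30, 13:30–15:30, 16:00–17:15, 17:45–18:30.
Zara ∩ Chen: 12:15–12:30, 13:30–15:00, 16:15–16:30.
Windows ≥ 60 min: 13:30–15:00.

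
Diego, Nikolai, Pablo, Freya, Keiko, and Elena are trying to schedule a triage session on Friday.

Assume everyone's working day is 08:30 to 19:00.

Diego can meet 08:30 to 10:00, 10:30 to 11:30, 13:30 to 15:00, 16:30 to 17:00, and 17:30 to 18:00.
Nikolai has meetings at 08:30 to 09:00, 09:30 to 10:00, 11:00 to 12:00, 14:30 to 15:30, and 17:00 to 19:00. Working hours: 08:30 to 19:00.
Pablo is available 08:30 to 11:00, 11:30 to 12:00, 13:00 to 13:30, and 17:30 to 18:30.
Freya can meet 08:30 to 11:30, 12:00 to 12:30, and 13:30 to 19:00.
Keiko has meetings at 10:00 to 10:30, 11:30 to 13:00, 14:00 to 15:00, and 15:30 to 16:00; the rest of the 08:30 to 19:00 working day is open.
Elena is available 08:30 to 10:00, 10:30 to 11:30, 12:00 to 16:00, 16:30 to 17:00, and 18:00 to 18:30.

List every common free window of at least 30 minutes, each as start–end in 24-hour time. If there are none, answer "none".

09:00–09:30, 10:30–11:00

Nikolai free within 08:30–19:00: 09:00–09:30, 10:00–11:00, 12:00–14:30, 15:30–17:00.
Keiko free within 08:30–19:00: 08:30–10:00, 10:30–11:30, 13:00–14:00, 15:00–15:30, 16:00–19:00.
Diego ∩ Nikolai: 09:00–09:30, 10:30–11:00, 13:30–14:30, 16:30–17:00.
Diego ∩ Nikolai ∩ Pablo: 09:00–09:30, 10:30–11:00.
Diego ∩ Nikolai ∩ Pablo ∩ Freya: 09:00–09:30, 10:30–11:00.
Diego ∩ Nikolai ∩ Pablo ∩ Freya ∩ Keiko: 09:00–09:30, 10:30–11:00.
Diego ∩ Nikolai ∩ Pablo ∩ Freya ∩ Keiko ∩ Elena: 09:00–09:30, 10:30–11:00.
Windows ≥ 30 min: 09:00–09:30, 10:30–11:00.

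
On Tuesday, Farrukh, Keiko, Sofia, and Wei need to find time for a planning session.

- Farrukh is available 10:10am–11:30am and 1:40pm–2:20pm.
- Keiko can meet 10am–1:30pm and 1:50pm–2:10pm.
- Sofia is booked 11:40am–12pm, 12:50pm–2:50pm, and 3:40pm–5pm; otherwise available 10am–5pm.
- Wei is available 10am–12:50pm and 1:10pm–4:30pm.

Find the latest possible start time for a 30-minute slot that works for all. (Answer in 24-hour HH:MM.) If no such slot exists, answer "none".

11:00

Sofia free within 10:00–17:00: 10:00–11:40, 12:00–12:50, 14:50–15:40.
Farrukh ∩ Keiko: 10:10–11:30, 13:50–14:10.
Farrukh ∩ Keiko ∩ Sofia: 10:10–11:30.
Farrukh ∩ Keiko ∩ Sofia ∩ Wei: 10:10–11:30.
Windows ≥ 30 min: 10:10–11:30.
Latest start in the last window 10:10–11:30 is 11:30 − 30 min = 11:00.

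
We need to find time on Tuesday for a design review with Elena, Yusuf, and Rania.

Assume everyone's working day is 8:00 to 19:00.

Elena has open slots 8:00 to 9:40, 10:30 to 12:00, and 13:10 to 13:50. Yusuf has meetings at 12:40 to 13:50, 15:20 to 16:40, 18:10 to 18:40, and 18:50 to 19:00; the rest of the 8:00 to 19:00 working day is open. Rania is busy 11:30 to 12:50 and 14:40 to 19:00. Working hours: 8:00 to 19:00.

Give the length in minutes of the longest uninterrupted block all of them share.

Yusuf free within 08:00–19:00: 08:00–12:40, 13:50–15:20, 16:40–18:10, 18:40–18:50.
Rania free within 08:00–19:00: 08:00–11:30, 12:50–14:40.
Elena ∩ Yusuf: 08:00–09:40, 10:30–12:00.
Elena ∩ Yusuf ∩ Rania: 08:00–09:40, 10:30–11:30.
Common window lengths: 100, 60 min; longest is 100.

100 minutes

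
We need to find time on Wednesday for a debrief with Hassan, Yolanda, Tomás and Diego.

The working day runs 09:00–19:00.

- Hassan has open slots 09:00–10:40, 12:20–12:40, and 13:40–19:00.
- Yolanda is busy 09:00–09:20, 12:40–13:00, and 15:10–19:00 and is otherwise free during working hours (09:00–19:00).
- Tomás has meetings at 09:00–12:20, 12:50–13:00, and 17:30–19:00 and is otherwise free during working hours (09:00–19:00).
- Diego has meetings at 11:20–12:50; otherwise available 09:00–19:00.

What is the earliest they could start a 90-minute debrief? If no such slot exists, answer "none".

13:40

Yolanda free within 09:00–19:00: 09:20–12:40, 13:00–15:10.
Tomás free within 09:00–19:00: 12:20–12:50, 13:00–17:30.
Diego free within 09:00–19:00: 09:00–11:20, 12:50–19:00.
Hassan ∩ Yolanda: 09:20–10:40, 12:20–12:40, 13:40–15:10.
Hassan ∩ Yolanda ∩ Tomás: 12:20–12:40, 13:40–15:10.
Hassan ∩ Yolanda ∩ Tomás ∩ Diego: 13:40–15:10.
Windows ≥ 90 min: 13:40–15:10.
Earliest such window starts at 13:40.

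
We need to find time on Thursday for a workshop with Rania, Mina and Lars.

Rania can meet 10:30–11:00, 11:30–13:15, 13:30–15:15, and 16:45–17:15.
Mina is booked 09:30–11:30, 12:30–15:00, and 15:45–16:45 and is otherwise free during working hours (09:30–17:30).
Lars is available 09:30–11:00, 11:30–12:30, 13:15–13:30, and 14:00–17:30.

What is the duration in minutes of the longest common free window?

60 minutes

Mina free within 09:30–17:30: 11:30–12:30, 15:00–15:45, 16:45–17:30.
Rania ∩ Mina: 11:30–12:30, 15:00–15:15, 16:45–17:15.
Rania ∩ Mina ∩ Lars: 11:30–12:30, 15:00–15:15, 16:45–17:15.
Common window lengths: 60, 15, 30 min; longest is 60.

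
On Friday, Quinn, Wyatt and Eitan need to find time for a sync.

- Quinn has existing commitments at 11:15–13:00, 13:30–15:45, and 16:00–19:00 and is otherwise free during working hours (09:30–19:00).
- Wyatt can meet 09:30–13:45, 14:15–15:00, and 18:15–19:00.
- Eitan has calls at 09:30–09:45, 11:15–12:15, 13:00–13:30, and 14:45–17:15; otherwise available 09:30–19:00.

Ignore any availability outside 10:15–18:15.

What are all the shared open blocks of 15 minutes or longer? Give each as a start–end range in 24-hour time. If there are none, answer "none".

10:15–11:15

Quinn free within 09:30–19:00: 09:30–11:15, 13:00–13:30, 15:45–16:00.
Eitan free within 09:30–19:00: 09:45–11:15, 12:15–13:00, 13:30–14:45, 17:15–19:00.
Quinn ∩ Wyatt: 09:30–11:15, 13:00–13:30.
Quinn ∩ Wyatt ∩ Eitan: 09:45–11:15.
Restricted to 10:15–18:15: 10:15–11:15.
Windows ≥ 15 min: 10:15–11:15.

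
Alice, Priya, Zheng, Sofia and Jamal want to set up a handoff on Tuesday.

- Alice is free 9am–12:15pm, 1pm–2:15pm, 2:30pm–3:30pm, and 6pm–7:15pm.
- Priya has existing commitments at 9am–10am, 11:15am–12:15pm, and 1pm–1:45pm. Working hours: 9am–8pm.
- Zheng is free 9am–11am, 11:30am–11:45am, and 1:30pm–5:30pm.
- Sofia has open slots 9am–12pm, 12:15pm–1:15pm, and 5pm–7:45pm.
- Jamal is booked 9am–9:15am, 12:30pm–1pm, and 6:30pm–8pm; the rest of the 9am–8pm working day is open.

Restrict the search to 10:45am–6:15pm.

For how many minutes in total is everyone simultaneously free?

Priya free within 09:00–20:00: 10:00–11:15, 12:15–13:00, 13:45–20:00.
Jamal free within 09:00–20:00: 09:15–12:30, 13:00–18:30.
Alice ∩ Priya: 10:00–11:15, 13:45–14:15, 14:30–15:30, 18:00–19:15.
Alice ∩ Priya ∩ Zheng: 10:00–11:00, 13:45–14:15, 14:30–15:30.
Alice ∩ Priya ∩ Zheng ∩ Sofia: 10:00–11:00.
Alice ∩ Priya ∩ Zheng ∩ Sofia ∩ Jamal: 10:00–11:00.
Restricted to 10:45–18:15: 10:45–11:00.
Total common minutes: 15.

15 minutes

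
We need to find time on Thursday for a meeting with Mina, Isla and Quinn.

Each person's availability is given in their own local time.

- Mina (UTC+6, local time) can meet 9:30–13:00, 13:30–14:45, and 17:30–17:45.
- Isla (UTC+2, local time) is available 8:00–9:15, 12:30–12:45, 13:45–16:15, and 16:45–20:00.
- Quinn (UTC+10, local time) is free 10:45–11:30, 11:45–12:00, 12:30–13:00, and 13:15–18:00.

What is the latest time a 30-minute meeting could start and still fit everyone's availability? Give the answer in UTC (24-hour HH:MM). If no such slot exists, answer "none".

Mina → UTC: 03:30–07:00, 07:30–08:45, 11:30–11:45.
Isla → UTC: 06:00–07:15, 10:30–10:45, 11:45–14:15, 14:45–18:00.
Quinn → UTC: 00:45–01:30, 01:45–02:00, 02:30–03:00, 03:15–08:00.
Mina ∩ Isla: 06:00–07:00.
Mina ∩ Isla ∩ Quinn: 06:00–07:00.
Windows ≥ 30 min: 06:00–07:00.
Latest start in the last window 06:00–07:00 is 07:00 − 30 min = 06:30.

06:30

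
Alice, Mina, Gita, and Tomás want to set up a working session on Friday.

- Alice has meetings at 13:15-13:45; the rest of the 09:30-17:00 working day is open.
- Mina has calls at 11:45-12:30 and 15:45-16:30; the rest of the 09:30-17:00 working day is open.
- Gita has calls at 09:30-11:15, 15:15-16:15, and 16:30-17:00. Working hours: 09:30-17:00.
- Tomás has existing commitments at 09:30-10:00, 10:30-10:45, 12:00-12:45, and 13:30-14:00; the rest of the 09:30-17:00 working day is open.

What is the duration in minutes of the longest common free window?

Alice free within 09:30–17:00: 09:30–13:15, 13:45–17:00.
Mina free within 09:30–17:00: 09:30–11:45, 12:30–15:45, 16:30–17:00.
Gita free within 09:30–17:00: 11:15–15:15, 16:15–16:30.
Tomás free within 09:30–17:00: 10:00–10:30, 10:45–12:00, 12:45–13:30, 14:00–17:00.
Alice ∩ Mina: 09:30–11:45, 12:30–13:15, 13:45–15:45, 16:30–17:00.
Alice ∩ Mina ∩ Gita: 11:15–11:45, 12:30–13:15, 13:45–15:15.
Alice ∩ Mina ∩ Gita ∩ Tomás: 11:15–11:45, 12:45–13:15, 14:00–15:15.
Common window lengths: 30, 30, 75 min; longest is 75.

75 minutes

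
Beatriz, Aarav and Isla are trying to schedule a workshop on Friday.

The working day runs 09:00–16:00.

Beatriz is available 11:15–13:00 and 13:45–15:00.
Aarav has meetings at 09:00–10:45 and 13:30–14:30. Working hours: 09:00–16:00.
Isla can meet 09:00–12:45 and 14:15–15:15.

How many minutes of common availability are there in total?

Aarav free within 09:00–16:00: 10:45–13:30, 14:30–16:00.
Beatriz ∩ Aarav: 11:15–13:00, 14:30–15:00.
Beatriz ∩ Aarav ∩ Isla: 11:15–12:45, 14:30–15:00.
Total common minutes: 90 + 30 = 120.

120 minutes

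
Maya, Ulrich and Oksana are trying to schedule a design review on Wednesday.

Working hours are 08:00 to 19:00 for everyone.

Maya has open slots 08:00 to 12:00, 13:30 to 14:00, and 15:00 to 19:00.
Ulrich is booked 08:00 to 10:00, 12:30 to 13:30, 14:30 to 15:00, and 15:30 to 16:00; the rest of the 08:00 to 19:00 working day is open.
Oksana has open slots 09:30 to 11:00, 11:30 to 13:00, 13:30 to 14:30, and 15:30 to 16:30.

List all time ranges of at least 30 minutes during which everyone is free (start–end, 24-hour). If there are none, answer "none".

Ulrich free within 08:00–19:00: 10:00–12:30, 13:30–14:30, 15:00–15:30, 16:00–19:00.
Maya ∩ Ulrich: 10:00–12:00, 13:30–14:00, 15:00–15:30, 16:00–19:00.
Maya ∩ Ulrich ∩ Oksana: 10:00–11:00, 11:30–12:00, 13:30–14:00, 16:00–16:30.
Windows ≥ 30 min: 10:00–11:00, 11:30–12:00, 13:30–14:00, 16:00–16:30.

10:00–11:00, 11:30–12:00, 13:30–14:00, 16:00–16:30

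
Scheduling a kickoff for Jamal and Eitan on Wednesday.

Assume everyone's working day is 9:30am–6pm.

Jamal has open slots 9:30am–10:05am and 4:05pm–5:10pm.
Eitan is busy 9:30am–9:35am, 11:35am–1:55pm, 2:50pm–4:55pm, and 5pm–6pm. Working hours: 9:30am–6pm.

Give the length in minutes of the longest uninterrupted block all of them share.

30 minutes

Eitan free within 09:30–18:00: 09:35–11:35, 13:55–14:50, 16:55–17:00.
Jamal ∩ Eitan: 09:35–10:05, 16:55–17:00.
Common window lengths: 30, 5 min; longest is 30.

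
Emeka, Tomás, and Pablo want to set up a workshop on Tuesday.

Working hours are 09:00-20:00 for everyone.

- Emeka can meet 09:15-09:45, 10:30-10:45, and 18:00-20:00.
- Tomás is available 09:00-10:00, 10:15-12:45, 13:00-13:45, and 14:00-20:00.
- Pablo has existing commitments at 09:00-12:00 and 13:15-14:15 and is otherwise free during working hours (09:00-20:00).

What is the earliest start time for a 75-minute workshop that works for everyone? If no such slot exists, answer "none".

Pablo free within 09:00–20:00: 12:00–13:15, 14:15–20:00.
Emeka ∩ Tomás: 09:15–09:45, 10:30–10:45, 18:00–20:00.
Emeka ∩ Tomás ∩ Pablo: 18:00–20:00.
Windows ≥ 75 min: 18:00–20:00.
Earliest such window starts at 18:00.

18:00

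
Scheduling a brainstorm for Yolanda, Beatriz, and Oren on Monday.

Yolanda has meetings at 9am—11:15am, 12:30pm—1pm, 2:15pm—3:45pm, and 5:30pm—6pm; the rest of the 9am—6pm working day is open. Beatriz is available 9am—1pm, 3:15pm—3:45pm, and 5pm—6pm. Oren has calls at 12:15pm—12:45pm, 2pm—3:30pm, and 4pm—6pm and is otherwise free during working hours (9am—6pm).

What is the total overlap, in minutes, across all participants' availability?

Yolanda free within 09:00–18:00: 11:15–12:30, 13:00–14:15, 15:45–17:30.
Oren free within 09:00–18:00: 09:00–12:15, 12:45–14:00, 15:30–16:00.
Yolanda ∩ Beatriz: 11:15–12:30, 17:00–17:30.
Yolanda ∩ Beatriz ∩ Oren: 11:15–12:15.
Total common minutes: 60.

60 minutes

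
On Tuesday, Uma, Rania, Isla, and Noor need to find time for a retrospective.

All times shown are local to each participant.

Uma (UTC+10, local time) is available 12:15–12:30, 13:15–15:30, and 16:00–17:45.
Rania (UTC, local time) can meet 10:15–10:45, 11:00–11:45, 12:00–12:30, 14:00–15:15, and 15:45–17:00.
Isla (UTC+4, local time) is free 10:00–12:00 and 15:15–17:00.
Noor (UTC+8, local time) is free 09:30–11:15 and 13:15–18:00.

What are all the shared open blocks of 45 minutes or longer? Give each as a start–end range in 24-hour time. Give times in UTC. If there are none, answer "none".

none

Uma → UTC: 02:15–02:30, 03:15–05:30, 06:00–07:45.
Rania → UTC: 10:15–10:45, 11:00–11:45, 12:00–12:30, 14:00–15:15, 15:45–17:00.
Isla → UTC: 06:00–08:00, 11:15–13:00.
Noor → UTC: 01:30–03:15, 05:15–10:00.
Uma ∩ Rania: (none).
Uma ∩ Rania ∩ Isla: (none).
Uma ∩ Rania ∩ Isla ∩ Noor: (none).
Windows ≥ 45 min: (none).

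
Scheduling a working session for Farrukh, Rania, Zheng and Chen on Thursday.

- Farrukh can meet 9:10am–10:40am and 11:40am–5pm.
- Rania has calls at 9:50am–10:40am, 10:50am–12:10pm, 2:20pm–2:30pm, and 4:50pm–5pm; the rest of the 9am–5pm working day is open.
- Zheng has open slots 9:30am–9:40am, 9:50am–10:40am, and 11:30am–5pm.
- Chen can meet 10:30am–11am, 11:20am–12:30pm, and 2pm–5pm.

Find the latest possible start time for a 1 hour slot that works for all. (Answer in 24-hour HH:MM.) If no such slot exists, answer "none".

15:50

Rania free within 09:00–17:00: 09:00–09:50, 10:40–10:50, 12:10–14:20, 14:30–16:50.
Farrukh ∩ Rania: 09:10–09:50, 12:10–14:20, 14:30–16:50.
Farrukh ∩ Rania ∩ Zheng: 09:30–09:40, 12:10–14:20, 14:30–16:50.
Farrukh ∩ Rania ∩ Zheng ∩ Chen: 12:10–12:30, 14:00–14:20, 14:30–16:50.
Windows ≥ 60 min: 14:30–16:50.
Latest start in the last window 14:30–16:50 is 16:50 − 60 min = 15:50.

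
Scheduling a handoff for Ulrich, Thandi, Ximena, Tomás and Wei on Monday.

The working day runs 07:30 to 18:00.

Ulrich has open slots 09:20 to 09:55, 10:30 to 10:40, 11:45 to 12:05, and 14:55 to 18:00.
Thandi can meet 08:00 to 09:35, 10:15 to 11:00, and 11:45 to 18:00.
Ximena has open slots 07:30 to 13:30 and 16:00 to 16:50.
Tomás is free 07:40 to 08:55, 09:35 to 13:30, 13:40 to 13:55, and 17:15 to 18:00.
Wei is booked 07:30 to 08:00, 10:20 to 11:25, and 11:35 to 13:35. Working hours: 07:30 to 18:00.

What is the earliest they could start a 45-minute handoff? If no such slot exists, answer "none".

Wei free within 07:30–18:00: 08:00–10:20, 11:25–11:35, 13:35–18:00.
Ulrich ∩ Thandi: 09:20–09:35, 10:30–10:40, 11:45–12:05, 14:55–18:00.
Ulrich ∩ Thandi ∩ Ximena: 09:20–09:35, 10:30–10:40, 11:45–12:05, 16:00–16:50.
Ulrich ∩ Thandi ∩ Ximena ∩ Tomás: 10:30–10:40, 11:45–12:05.
Ulrich ∩ Thandi ∩ Ximena ∩ Tomás ∩ Wei: (none).
Windows ≥ 45 min: (none).

none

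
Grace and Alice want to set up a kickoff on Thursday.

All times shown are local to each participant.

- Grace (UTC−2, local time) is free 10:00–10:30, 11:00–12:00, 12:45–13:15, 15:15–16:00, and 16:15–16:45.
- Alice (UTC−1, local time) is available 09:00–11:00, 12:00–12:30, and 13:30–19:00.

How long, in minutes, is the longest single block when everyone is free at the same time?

45 minutes

Grace → UTC: 12:00–12:30, 13:00–14:00, 14:45–15:15, 17:15–18:00, 18:15–18:45.
Alice → UTC: 10:00–12:00, 13:00–13:30, 14:30–20:00.
Grace ∩ Alice: 13:00–13:30, 14:45–15:15, 17:15–18:00, 18:15–18:45.
Common window lengths: 30, 30, 45, 30 min; longest is 45.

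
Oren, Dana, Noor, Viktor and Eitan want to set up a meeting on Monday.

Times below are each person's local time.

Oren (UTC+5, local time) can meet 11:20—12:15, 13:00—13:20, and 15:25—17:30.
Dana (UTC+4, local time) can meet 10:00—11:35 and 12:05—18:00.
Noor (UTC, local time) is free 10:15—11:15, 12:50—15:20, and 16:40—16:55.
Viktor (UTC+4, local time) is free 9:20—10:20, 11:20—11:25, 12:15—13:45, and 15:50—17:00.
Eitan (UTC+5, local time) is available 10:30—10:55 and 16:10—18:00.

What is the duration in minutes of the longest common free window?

0 minutes

Oren → UTC: 06:20–07:15, 08:00–08:20, 10:25–12:30.
Dana → UTC: 06:00–07:35, 08:05–14:00.
Noor → UTC: 10:15–11:15, 12:50–15:20, 16:40–16:55.
Viktor → UTC: 05:20–06:20, 07:20–07:25, 08:15–09:45, 11:50–13:00.
Eitan → UTC: 05:30–05:55, 11:10–13:00.
Oren ∩ Dana: 06:20–07:15, 08:05–08:20, 10:25–12:30.
Oren ∩ Dana ∩ Noor: 10:25–11:15.
Oren ∩ Dana ∩ Noor ∩ Viktor: (none).
Oren ∩ Dana ∩ Noor ∩ Viktor ∩ Eitan: (none).
No common window.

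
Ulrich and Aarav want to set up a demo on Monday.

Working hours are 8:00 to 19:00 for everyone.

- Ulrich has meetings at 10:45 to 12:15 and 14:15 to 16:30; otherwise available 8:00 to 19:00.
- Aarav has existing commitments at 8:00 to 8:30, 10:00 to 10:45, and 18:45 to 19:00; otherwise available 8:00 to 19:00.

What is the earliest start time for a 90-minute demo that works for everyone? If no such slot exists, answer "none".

08:30

Ulrich free within 08:00–19:00: 08:00–10:45, 12:15–14:15, 16:30–19:00.
Aarav free within 08:00–19:00: 08:30–10:00, 10:45–18:45.
Ulrich ∩ Aarav: 08:30–10:00, 12:15–14:15, 16:30–18:45.
Windows ≥ 90 min: 08:30–10:00, 12:15–14:15, 16:30–18:45.
Earliest such window starts at 08:30.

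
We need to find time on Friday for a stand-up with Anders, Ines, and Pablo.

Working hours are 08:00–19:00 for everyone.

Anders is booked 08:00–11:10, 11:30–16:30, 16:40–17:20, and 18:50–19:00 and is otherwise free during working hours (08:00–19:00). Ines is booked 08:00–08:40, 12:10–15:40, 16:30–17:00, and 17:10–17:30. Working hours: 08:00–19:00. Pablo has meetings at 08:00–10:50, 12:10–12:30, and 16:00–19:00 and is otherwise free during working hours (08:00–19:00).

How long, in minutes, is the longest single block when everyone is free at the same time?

20 minutes

Anders free within 08:00–19:00: 11:10–11:30, 16:30–16:40, 17:20–18:50.
Ines free within 08:00–19:00: 08:40–12:10, 15:40–16:30, 17:00–17:10, 17:30–19:00.
Pablo free within 08:00–19:00: 10:50–12:10, 12:30–16:00.
Anders ∩ Ines: 11:10–11:30, 17:30–18:50.
Anders ∩ Ines ∩ Pablo: 11:10–11:30.
Single common window of 20 minutes.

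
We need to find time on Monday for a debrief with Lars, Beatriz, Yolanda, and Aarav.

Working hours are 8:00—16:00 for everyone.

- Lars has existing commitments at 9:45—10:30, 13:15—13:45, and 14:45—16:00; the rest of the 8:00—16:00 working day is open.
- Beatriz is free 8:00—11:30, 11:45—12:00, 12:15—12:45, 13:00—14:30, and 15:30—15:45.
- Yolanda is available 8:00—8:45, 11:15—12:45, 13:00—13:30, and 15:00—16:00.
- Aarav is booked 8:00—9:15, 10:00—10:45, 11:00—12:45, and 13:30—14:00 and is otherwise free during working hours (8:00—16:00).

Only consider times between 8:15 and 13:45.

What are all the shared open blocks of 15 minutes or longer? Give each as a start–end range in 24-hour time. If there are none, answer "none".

Lars free within 08:00–16:00: 08:00–09:45, 10:30–13:15, 13:45–14:45.
Aarav free within 08:00–16:00: 09:15–10:00, 10:45–11:00, 12:45–13:30, 14:00–16:00.
Lars ∩ Beatriz: 08:00–09:45, 10:30–11:30, 11:45–12:00, 12:15–12:45, 13:00–13:15, 13:45–14:30.
Lars ∩ Beatriz ∩ Yolanda: 08:00–08:45, 11:15–11:30, 11:45–12:00, 12:15–12:45, 13:00–13:15.
Lars ∩ Beatriz ∩ Yolanda ∩ Aarav: 13:00–13:15.
Restricted to 08:15–13:45: 13:00–13:15.
Windows ≥ 15 min: 13:00–13:15.

13:00–13:15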